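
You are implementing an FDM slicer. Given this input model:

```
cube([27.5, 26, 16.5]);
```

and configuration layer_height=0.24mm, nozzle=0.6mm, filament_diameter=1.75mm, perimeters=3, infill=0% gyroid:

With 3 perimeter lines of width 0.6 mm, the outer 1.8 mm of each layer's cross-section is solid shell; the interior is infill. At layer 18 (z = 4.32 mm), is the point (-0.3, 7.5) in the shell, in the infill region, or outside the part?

outside

At z = 4.32 mm: the cube is present — its section is the full 27.5×26 rectangle. Overall, the cross-section is a single solid region. The nearest boundary edge runs (0.00, 26.00)→(0.00, 0.00); distance from the point to it = 0.30 mm. The point is not inside any of the regions above, so it lies outside the cross-section (0.30 mm from the nearest boundary).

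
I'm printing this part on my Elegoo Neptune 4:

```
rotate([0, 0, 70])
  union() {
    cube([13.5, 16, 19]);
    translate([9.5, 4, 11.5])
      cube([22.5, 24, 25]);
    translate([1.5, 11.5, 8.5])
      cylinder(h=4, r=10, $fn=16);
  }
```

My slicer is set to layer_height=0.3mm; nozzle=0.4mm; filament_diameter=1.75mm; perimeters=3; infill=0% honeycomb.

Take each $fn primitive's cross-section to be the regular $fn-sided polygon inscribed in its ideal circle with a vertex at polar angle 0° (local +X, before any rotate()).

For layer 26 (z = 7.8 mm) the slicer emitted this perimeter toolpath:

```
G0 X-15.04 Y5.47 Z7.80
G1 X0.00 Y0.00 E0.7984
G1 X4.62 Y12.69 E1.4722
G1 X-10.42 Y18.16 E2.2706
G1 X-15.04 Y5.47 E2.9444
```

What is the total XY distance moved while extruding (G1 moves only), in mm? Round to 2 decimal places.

Sum the Euclidean lengths of each G1 segment: total = 59.02 mm.

59.02 mm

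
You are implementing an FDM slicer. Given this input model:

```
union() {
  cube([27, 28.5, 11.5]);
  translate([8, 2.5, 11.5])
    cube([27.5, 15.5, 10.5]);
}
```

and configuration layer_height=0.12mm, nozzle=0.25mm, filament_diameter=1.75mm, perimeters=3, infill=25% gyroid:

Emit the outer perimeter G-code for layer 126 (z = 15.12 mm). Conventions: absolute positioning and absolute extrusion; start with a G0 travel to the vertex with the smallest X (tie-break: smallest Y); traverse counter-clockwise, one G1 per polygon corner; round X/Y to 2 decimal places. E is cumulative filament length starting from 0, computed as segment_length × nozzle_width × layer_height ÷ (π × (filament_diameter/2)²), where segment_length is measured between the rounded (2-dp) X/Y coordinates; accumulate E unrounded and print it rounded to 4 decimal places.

G0 X8.00 Y2.50 Z15.12
G1 X35.50 Y2.50 E0.3430
G1 X35.50 Y18.00 E0.5363
G1 X8.00 Y18.00 E0.8793
G1 X8.00 Y2.50 E1.0726

At z = 15.12 mm: the cube does not reach this height (z outside [0, 11.5]); the cube at (8, 2.5) (footprint 27.5×15.5) is included at this height; Taking the union: only the 27.5×15.5 cube at (8, 2.5) is present, so the union is just that shape — 1 connected region. The outline is a single polygon with 4 vertices. Extrusion per mm of travel: 0.25 × 0.12 / (π × 0.875²) = 0.012473. Accumulating E over each segment gives final E = 1.0726.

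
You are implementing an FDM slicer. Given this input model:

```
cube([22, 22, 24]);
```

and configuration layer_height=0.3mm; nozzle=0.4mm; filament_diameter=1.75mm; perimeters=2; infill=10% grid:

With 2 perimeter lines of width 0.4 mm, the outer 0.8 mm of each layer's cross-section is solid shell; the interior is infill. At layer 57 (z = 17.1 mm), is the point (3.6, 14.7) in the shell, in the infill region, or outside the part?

At z = 17.1 mm: the cube (footprint 22×22) is included at this height. Overall, the cross-section is a single solid region. The nearest boundary edge runs (0.00, 22.00)→(0.00, 0.00); distance from the point to it = 3.60 mm. The point is inside the cross-section and 3.60 mm from the nearest boundary — more than the 0.8 mm shell width (2 × 0.4), so it's in the infill interior.

infill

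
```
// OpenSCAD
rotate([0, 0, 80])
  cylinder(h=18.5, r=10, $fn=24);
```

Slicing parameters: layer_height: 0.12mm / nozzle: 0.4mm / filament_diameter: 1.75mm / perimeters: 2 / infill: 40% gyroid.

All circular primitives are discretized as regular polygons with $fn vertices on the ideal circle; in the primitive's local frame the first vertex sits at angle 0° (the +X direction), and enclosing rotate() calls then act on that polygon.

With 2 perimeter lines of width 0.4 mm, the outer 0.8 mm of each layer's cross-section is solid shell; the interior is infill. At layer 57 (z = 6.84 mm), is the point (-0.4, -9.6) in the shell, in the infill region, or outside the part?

shell

At z = 6.84 mm: the cylinder: section is a regular 24-gon, circumradius r=10; (rotated 80° about Z; rotation is an isometry so areas/perimeters/island counts are preserved). Overall, the cross-section is a single solid region. Undo the 80° rotation: the query point maps to (-9.524, -1.273) in the un-rotated model frame. The nearest boundary edge runs (-10.00, 0.00)→(-9.66, -2.59); distance from the point to it = 0.31 mm. The point is inside the cross-section, 0.31 mm from the nearest boundary — within the 0.8 mm shell band (2 × 0.4).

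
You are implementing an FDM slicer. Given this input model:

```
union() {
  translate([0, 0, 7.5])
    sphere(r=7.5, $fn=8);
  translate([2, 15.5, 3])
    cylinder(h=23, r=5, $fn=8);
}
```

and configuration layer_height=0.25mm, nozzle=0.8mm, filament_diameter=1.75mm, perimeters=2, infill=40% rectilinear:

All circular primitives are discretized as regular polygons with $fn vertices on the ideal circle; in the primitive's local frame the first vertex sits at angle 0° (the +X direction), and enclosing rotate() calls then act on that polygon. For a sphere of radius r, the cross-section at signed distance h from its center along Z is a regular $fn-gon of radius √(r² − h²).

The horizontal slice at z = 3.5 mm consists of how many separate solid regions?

2

At z = 3.5 mm: the r=7.5 sphere slices to a regular 8-gon of circumradius 6.344 (√(r²−h²) with h=4 from center); the r=5 cylinder at (2, 15.5) contributes a regular 8-gon of circumradius 5; Merging all regions: the 2 present regions are separate (no shared area or edge), so areas and boundary lengths simply add and each stays a separate island — 2 connected regions. The result has 2 disconnected regions.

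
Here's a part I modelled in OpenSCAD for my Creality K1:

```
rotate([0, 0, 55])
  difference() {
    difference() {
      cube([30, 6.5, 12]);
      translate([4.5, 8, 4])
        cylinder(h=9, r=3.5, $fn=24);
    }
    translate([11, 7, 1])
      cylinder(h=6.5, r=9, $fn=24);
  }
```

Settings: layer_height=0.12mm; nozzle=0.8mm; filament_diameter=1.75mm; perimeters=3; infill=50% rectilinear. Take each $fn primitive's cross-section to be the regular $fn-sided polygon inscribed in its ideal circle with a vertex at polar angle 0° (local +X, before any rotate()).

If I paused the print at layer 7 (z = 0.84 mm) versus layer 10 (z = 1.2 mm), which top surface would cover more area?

layer 7 (z = 0.84 mm)

Layer 7 (z = 0.84): the 30×6.5 cube contributes its full rectangle (area 195.00 mm²); the cylinder at (4.5, 8) does not reach this height (z outside [4, 13]); After the difference (first − rest): none of the subtracted shapes is present at this height, so the 30×6.5 cube is unchanged — area = 195.00 mm²; the cylinder at (11, 7) is not intersected at this z (z outside [1, 7.5]); Taking the first minus the rest: none of the subtracted shapes is present at this height, so the result so far is unchanged — area = 195.00 mm²; (rotated 55° about Z; rotation is an isometry so areas/perimeters/island counts are preserved). So its area = 195.00 mm². Layer 10 (z = 1.2): the cube (footprint 30×6.5) is included at this height (area 195.00 mm²); the cylinder at (4.5, 8) does not reach this height (z outside [4, 13]); Taking the first minus the rest: none of the subtracted shapes is present at this height, so the 30×6.5 cube is unchanged — area = 195.00 mm²; the cylinder at (11, 7): section is a regular 24-gon, circumradius r=9 (area = (24/2)·9.000²·sin(360°/24) = 251.57 mm²); Subtracting the remaining from the first: starting from that combined region (195.00 mm²), the r=9 cylinder at (11, 7) partially overlaps it — only the 101.99 mm² overlap (of its 251.57 mm²) is removed, clipping the outline — area = 93.01 mm²; (rotated 55° about Z; rotation is an isometry so areas/perimeters/island counts are preserved). So its area = 93.01 mm². Layer 7 is larger (195.00 vs 93.01 mm²).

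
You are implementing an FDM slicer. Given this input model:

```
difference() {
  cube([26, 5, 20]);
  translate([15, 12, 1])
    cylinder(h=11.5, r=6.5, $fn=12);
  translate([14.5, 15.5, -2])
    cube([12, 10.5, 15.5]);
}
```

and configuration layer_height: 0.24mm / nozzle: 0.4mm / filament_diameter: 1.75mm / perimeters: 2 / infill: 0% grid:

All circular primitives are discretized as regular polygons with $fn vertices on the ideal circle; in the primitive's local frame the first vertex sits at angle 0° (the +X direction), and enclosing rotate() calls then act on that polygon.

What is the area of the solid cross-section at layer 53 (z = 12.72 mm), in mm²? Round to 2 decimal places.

130.00 mm²

At z = 12.72 mm: the 26×5 cube contributes its full rectangle (area 130.00 mm²); the cylinder at (15, 12) is not intersected at this z (z outside [1, 12.5]); the 12×10.5 cube at (14.5, 15.5) contributes its full rectangle (area 126.00 mm²); Taking the first minus the rest: starting from the 26×5 cube (130.00 mm²), the 12×10.5 cube at (14.5, 15.5) misses the remaining region (no effect) — area = 130.00 mm². Overall, the cross-section is a single solid region. Net area = 130.00 mm².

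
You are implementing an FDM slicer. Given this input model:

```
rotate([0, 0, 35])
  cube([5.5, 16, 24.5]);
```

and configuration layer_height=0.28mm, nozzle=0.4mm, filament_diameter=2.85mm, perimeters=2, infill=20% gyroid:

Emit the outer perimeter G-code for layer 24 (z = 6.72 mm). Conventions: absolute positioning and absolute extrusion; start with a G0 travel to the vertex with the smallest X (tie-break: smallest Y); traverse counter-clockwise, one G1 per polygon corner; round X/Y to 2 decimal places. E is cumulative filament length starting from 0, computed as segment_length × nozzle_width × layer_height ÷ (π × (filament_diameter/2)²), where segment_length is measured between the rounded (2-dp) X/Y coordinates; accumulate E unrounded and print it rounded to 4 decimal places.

At z = 6.72 mm: the cube is present — its section is the full 5.5×16 rectangle; (rotated 35° about Z; rotation is an isometry so areas/perimeters/island counts are preserved). The outline is a single polygon with 4 vertices. Extrusion per mm of travel: 0.4 × 0.28 / (π × 1.425²) = 0.017557. Accumulating E over each segment gives final E = 0.7551.

G0 X-9.18 Y13.11 Z6.72
G1 X0.00 Y0.00 E0.2810
G1 X4.51 Y3.15 E0.3776
G1 X-4.67 Y16.26 E0.6585
G1 X-9.18 Y13.11 E0.7551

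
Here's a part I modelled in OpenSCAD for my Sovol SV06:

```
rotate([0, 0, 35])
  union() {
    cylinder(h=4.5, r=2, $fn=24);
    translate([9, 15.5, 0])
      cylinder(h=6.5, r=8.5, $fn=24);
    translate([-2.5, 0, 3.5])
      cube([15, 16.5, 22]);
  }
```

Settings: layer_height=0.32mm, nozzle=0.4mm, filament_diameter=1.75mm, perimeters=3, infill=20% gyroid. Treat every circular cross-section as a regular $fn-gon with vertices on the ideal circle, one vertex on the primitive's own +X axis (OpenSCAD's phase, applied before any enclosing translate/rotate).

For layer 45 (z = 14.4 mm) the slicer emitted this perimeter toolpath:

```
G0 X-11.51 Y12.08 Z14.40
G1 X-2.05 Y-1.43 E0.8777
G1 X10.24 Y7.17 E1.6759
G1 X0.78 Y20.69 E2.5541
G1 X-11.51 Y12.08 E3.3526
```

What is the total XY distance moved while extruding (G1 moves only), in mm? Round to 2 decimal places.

Sum the Euclidean lengths of each G1 segment: total = 63.00 mm.

63.00 mm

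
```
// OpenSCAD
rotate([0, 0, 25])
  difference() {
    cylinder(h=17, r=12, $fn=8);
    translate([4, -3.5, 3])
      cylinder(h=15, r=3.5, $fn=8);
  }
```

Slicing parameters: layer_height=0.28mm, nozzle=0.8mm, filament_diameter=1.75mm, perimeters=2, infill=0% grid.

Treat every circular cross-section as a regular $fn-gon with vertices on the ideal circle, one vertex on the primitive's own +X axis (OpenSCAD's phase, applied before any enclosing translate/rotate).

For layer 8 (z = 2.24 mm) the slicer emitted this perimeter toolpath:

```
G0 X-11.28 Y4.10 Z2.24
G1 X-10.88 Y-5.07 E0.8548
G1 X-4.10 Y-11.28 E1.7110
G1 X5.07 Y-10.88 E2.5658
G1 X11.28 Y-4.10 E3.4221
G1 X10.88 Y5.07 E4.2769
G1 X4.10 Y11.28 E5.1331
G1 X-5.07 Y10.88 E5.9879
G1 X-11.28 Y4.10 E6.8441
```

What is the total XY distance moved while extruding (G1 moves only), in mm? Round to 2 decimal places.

Sum the Euclidean lengths of each G1 segment: total = 73.49 mm.

73.49 mm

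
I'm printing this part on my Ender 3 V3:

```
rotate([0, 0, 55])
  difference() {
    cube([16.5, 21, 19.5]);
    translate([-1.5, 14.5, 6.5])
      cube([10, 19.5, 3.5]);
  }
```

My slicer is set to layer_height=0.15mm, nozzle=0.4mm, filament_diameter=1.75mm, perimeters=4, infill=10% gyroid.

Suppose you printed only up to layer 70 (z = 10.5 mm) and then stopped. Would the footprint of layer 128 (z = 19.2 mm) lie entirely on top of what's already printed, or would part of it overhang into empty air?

entirely on top

Compare the two slices. At z = 10.5: the cube (footprint 16.5×21) is included at this height (area 346.50 mm²); the cube at (-1.5, 14.5) does not reach this height (z outside [6.5, 10]); Subtracting the remaining from the first: none of the subtracted shapes is present at this height, so the 16.5×21 cube is unchanged — area = 346.50 mm²; (whole slice rotated 55° about Z — lengths, areas and connectivity unchanged). At z = 19.2: the cube (footprint 16.5×21) is included at this height (area 346.50 mm²); the cube at (-1.5, 14.5) is not intersected at this z (z outside [6.5, 10]); Taking the first minus the rest: none of the subtracted shapes is present at this height, so the 16.5×21 cube is unchanged — area = 346.50 mm²; (whole slice rotated 55° about Z — lengths, areas and connectivity unchanged). Checking containment: the cross-section at z = 19.2 is a subset of the cross-section at z = 10.5.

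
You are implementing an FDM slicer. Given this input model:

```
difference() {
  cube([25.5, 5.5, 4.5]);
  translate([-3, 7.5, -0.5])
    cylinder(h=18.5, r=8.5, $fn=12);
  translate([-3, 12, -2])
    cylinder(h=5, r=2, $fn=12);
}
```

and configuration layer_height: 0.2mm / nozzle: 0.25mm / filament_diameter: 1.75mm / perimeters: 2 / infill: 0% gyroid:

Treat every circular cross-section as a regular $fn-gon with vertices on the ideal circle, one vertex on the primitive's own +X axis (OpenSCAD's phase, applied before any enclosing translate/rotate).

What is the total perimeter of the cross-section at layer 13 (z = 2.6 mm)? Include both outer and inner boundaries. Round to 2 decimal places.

58.07 mm

At z = 2.6 mm: the cube (footprint 25.5×5.5) is included at this height (perimeter 62.00 mm); the cylinder at (-3, 7.5): section is a regular 12-gon, circumradius r=8.5 (perimeter = 2·12·8.500·sin(180°/12) = 52.80 mm); the r=2 cylinder at (-3, 12) contributes a regular 12-gon of circumradius 2 (perimeter = 2·12·2.000·sin(180°/12) = 12.42 mm); Taking the first minus the rest: starting from the 25.5×5.5 cube, the r=8.5 cylinder at (-3, 7.5) partially overlaps it — only the 19.36 mm² overlap (of its 216.75 mm²) is removed, clipping the outline; the r=2 cylinder at (-3, 12) misses the remaining region (no effect) — boundary = 58.07 mm. Overall, the cross-section is a single solid region. Total boundary length (outer) = 58.07 mm.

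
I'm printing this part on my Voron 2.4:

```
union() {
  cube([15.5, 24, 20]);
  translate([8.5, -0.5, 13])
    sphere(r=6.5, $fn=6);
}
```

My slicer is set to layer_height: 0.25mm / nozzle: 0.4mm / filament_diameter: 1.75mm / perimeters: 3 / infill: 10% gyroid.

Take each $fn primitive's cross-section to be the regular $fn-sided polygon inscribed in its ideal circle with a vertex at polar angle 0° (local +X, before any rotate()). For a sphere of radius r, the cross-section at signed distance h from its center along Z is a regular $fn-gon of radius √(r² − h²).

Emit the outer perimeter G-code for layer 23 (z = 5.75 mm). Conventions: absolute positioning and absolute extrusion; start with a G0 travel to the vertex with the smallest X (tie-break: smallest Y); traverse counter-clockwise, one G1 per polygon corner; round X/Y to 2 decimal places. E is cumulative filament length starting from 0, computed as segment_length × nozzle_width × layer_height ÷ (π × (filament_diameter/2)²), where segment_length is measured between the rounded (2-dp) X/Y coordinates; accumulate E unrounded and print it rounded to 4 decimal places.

G0 X0.00 Y0.00 Z5.75
G1 X15.50 Y0.00 E0.6444
G1 X15.50 Y24.00 E1.6422
G1 X0.00 Y24.00 E2.2866
G1 X0.00 Y0.00 E3.2844

At z = 5.75 mm: the cube is present — its section is the full 15.5×24 rectangle; the sphere at (8.5, -0.5) does not reach this height (|z−center|=7.250 > r=6.5); Taking the union: only the 15.5×24 cube is present, so the union is just that shape — 1 connected region. The outline is a single polygon with 4 vertices. Extrusion per mm of travel: 0.4 × 0.25 / (π × 0.875²) = 0.041575. Accumulating E over each segment gives final E = 3.2844.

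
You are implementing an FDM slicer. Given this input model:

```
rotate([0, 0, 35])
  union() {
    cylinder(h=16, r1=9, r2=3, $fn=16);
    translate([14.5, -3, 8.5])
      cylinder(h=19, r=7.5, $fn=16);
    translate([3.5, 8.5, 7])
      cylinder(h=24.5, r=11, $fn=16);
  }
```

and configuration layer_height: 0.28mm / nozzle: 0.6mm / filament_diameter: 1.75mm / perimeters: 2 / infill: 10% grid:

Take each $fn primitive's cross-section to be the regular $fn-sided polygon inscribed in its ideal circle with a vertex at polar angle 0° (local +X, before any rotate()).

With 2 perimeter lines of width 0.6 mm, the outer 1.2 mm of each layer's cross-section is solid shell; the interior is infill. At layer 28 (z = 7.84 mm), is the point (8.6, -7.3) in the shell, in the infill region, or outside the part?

outside

At z = 7.84 mm: the cone: at t=0.490 of its height the radius interpolates to r₁+(r₂−r₁)t = 6.060, giving a regular 16-gon of that circumradius; the cylinder at (14.5, -3) does not reach this height (z outside [8.5, 27.5]); the cylinder at (3.5, 8.5): section is a regular 16-gon, circumradius r=11; Combining (union): the regions partially overlap (shared area 69.22 mm²), so overlapping operands fuse into one piece — 1 connected region; (whole slice rotated 35° about Z — lengths, areas and connectivity unchanged). Overall, the cross-section is a single solid region. Undo the 35° rotation: the query point maps to (2.858, -10.913) in the un-rotated model frame. The nearest boundary edge runs (2.32, -5.60)→(-0.00, -6.06); distance from the point to it = 5.32 mm. The point is not inside any of the regions above, so it lies outside the cross-section (5.32 mm from the nearest boundary).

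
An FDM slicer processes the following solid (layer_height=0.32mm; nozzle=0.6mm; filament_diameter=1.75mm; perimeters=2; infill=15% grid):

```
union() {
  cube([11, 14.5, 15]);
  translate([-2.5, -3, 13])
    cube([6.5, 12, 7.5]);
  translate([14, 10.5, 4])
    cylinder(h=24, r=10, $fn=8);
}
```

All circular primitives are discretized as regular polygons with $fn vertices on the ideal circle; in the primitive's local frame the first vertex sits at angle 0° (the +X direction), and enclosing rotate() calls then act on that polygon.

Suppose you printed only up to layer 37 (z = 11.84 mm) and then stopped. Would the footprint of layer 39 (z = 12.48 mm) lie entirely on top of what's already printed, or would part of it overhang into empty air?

Compare the two slices. At z = 11.84: the cube is present — its section is the full 11×14.5 rectangle (area 159.50 mm²); the cube at (-2.5, -3) is absent (z outside [13, 20.5]); the cylinder at (14, 10.5): section is a regular 8-gon, circumradius r=10 (area = (8/2)·10.000²·sin(360°/8) = 282.84 mm²); Taking the union: the regions partially overlap — summed areas 442.34 mm² minus the doubly-counted overlap 67.26 mm² gives 375.08 mm² — area = 375.08 mm². At z = 12.48: the cube (footprint 11×14.5) is included at this height (area 159.50 mm²); the cube at (-2.5, -3) is absent (z outside [13, 20.5]); the r=10 cylinder at (14, 10.5) contributes a regular 8-gon of circumradius 10 (area = (8/2)·10.000²·sin(360°/8) = 282.84 mm²); Combining (union): the regions partially overlap — summed areas 442.34 mm² minus the doubly-counted overlap 67.26 mm² gives 375.08 mm² — area = 375.08 mm². Checking containment: the cross-section at z = 12.48 is a subset of the cross-section at z = 11.84.

entirely on top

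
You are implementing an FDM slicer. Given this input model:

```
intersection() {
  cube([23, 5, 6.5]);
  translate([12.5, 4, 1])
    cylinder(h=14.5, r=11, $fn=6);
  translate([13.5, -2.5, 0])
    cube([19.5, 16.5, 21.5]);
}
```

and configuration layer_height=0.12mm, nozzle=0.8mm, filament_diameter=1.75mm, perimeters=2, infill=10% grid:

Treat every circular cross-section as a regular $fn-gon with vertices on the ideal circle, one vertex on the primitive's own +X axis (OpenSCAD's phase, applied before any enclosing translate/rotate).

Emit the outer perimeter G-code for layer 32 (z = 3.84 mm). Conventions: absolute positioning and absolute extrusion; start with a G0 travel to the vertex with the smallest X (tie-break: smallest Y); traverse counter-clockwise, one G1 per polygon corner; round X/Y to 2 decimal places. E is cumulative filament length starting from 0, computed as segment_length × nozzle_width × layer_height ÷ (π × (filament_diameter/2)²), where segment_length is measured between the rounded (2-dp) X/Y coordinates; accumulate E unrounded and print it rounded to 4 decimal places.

At z = 3.84 mm: the 23×5 cube contributes its full rectangle; the r=11 cylinder at (12.5, 4) contributes a regular 6-gon of circumradius 11; the cube at (13.5, -2.5) (footprint 19.5×16.5) is included at this height; Keeping only the common overlap: the r=11 cylinder at (12.5, 4) partially overlaps the 23×5 cube; clipping to the common part keeps 99.75 mm²; the 19.5×16.5 cube at (13.5, -2.5) partially overlaps the running intersection; clipping to the common part keeps 44.66 mm² — 1 connected region. The outline is a single polygon with 6 vertices. Extrusion per mm of travel: 0.8 × 0.12 / (π × 0.875²) = 0.039912. Accumulating E over each segment gives final E = 1.1023.

G0 X13.50 Y0.00 Z3.84
G1 X21.19 Y0.00 E0.3069
G1 X23.00 Y3.13 E0.4512
G1 X23.00 Y4.87 E0.5207
G1 X22.92 Y5.00 E0.5268
G1 X13.50 Y5.00 E0.9027
G1 X13.50 Y0.00 E1.1023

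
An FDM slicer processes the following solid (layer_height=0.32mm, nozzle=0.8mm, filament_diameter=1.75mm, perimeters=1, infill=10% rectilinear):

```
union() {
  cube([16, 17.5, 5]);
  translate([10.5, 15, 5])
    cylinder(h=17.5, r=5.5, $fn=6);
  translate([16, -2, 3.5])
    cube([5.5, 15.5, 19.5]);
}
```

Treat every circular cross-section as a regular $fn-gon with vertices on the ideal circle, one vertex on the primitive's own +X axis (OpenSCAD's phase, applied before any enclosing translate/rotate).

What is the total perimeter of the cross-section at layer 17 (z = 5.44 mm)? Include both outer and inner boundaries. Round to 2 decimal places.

75.00 mm

At z = 5.44 mm: the cube is not intersected at this z (z outside [0, 5]); the cylinder at (10.5, 15): section is a regular 6-gon, circumradius r=5.5 (perimeter = 2·6·5.500·sin(180°/6) = 33.00 mm); the 5.5×15.5 cube at (16, -2) contributes its full rectangle (perimeter 42.00 mm); Merging all regions: the 2 present regions are separate (no shared area or edge), so areas and boundary lengths simply add and each stays a separate island — boundary = 75.00 mm. Overall, the cross-section has 2 separate islands. Total boundary length (outer) = 75.00 mm.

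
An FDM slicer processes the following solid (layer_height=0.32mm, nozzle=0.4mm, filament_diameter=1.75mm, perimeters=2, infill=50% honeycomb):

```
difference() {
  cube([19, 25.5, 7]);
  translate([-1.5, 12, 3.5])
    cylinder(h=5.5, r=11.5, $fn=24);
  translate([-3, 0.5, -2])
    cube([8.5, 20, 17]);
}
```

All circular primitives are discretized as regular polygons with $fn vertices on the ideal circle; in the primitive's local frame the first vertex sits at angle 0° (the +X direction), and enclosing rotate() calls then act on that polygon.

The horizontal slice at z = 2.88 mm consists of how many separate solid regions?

At z = 2.88 mm: the cube is present — its section is the full 19×25.5 rectangle; the cylinder at (-1.5, 12) is absent (z outside [3.5, 9]); the cube at (-3, 0.5) is present — its section is the full 8.5×20 rectangle; Subtracting the remaining from the first: starting from the 19×25.5 cube, the 8.5×20 cube at (-3, 0.5) partially overlaps it — only the 110.00 mm² overlap (of its 170.00 mm²) is removed, clipping the outline — 1 connected region. The result has 1 disconnected region.

1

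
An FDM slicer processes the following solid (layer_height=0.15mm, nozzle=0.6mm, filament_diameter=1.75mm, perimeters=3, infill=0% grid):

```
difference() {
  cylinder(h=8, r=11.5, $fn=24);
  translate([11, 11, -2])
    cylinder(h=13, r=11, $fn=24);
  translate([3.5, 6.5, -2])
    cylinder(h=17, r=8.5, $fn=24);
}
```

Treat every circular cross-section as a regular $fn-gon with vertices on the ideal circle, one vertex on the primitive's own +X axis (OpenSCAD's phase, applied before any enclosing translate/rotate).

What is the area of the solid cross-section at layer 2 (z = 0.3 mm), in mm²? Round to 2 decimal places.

246.51 mm²

At z = 0.3 mm: the r=11.5 cylinder gives a regular 24-gon of circumradius 11.5 (constant along its height) (area = (24/2)·11.500²·sin(360°/24) = 410.75 mm²); the cylinder at (11, 11): section is a regular 24-gon, circumradius r=11 (area = (24/2)·11.000²·sin(360°/24) = 375.81 mm²); the r=8.5 cylinder at (3.5, 6.5) gives a regular 24-gon of circumradius 8.5 (constant along its height) (area = (24/2)·8.500²·sin(360°/24) = 224.40 mm²); Subtracting the remaining from the first: starting from the r=11.5 cylinder (410.75 mm²), the r=11 cylinder at (11, 11) partially overlaps it — only the 75.61 mm² overlap (of its 375.81 mm²) is removed, clipping the outline; the r=8.5 cylinder at (3.5, 6.5) partially overlaps it — only the 88.63 mm² overlap (of its 224.40 mm²) is removed, clipping the outline — area = 246.51 mm². Overall, the cross-section is a single solid region. Net area = 246.51 mm².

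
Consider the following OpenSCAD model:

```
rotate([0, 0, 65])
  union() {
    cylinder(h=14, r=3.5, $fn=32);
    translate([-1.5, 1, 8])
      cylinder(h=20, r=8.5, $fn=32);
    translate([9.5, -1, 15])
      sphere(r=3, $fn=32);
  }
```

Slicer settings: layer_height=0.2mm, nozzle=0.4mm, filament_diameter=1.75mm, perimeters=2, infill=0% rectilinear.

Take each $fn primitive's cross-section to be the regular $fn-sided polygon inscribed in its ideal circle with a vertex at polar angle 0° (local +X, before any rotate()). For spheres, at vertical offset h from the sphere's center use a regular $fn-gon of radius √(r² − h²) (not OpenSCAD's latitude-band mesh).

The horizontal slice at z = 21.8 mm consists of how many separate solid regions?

At z = 21.8 mm: the cylinder does not reach this height (z outside [0, 14]); the cylinder at (-1.5, 1): section is a regular 32-gon, circumradius r=8.5; the sphere at (9.5, -1) does not reach this height (|z−center|=6.800 > r=3); Merging all regions: only the r=8.5 cylinder at (-1.5, 1) is present, so the union is just that shape — 1 connected region; (rotated 65° about Z; rotation is an isometry so areas/perimeters/island counts are preserved). The result has 1 disconnected region.

1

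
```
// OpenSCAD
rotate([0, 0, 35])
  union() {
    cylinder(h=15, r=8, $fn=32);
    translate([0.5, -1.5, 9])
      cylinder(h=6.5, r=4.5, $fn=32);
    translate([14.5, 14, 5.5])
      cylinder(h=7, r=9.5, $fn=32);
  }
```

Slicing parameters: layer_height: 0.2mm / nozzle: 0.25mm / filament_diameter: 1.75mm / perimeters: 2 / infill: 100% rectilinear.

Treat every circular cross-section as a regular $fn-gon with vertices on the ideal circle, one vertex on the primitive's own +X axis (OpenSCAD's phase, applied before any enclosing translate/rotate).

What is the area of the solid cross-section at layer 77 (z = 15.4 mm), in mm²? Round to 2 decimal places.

At z = 15.4 mm: the cylinder is absent (z outside [0, 15]); the cylinder at (0.5, -1.5): section is a regular 32-gon, circumradius r=4.5 (area = (32/2)·4.500²·sin(360°/32) = 63.21 mm²); the cylinder at (14.5, 14) is not intersected at this z (z outside [5.5, 12.5]); Taking the union: only the r=4.5 cylinder at (0.5, -1.5) is present, so the union is just that shape — area = 63.21 mm²; (whole slice rotated 35° about Z — lengths, areas and connectivity unchanged). Overall, the cross-section is a single solid region. Net area = 63.21 mm².

63.21 mm²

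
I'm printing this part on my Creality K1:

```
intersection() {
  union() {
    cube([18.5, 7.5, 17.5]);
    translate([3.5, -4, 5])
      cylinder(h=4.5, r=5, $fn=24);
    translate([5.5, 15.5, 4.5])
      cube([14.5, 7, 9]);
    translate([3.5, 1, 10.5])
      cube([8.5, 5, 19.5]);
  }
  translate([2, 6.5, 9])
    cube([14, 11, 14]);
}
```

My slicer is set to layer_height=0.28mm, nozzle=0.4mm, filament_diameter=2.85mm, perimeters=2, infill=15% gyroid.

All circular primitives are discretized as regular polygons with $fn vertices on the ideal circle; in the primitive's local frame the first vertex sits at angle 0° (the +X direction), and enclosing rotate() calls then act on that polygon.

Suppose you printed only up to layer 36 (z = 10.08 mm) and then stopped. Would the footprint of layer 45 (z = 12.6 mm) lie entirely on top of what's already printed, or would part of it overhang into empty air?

Compare the two slices. At z = 10.08: the cube is present — its section is the full 18.5×7.5 rectangle (area 138.75 mm²); the cylinder at (3.5, -4) is absent (z outside [5, 9.5]); the cube at (5.5, 15.5) (footprint 14.5×7) is included at this height (area 101.50 mm²); the cube at (3.5, 1) is not intersected at this z (z outside [10.5, 30]); Combining (union): the 2 present regions are separate (no shared area or edge), so areas and boundary lengths simply add and each stays a separate island — area = 240.25 mm²; the 14×11 cube at (2, 6.5) contributes its full rectangle (area 154.00 mm²); Keeping only the common overlap: the 14×11 cube at (2, 6.5) partially overlaps that combined region; clipping to the common part keeps 35.00 mm² — area = 35.00 mm². At z = 12.6: the 18.5×7.5 cube contributes its full rectangle (area 138.75 mm²); the cylinder at (3.5, -4) is not intersected at this z (z outside [5, 9.5]); the 14.5×7 cube at (5.5, 15.5) contributes its full rectangle (area 101.50 mm²); the 8.5×5 cube at (3.5, 1) contributes its full rectangle (area 42.50 mm²); Taking the union: the regions partially overlap — summed areas 282.75 mm² minus the doubly-counted overlap 42.50 mm² gives 240.25 mm² — area = 240.25 mm²; the cube at (2, 6.5) (footprint 14×11) is included at this height (area 154.00 mm²); Taking the intersection: the 14×11 cube at (2, 6.5) partially overlaps the result so far; clipping to the common part keeps 35.00 mm² — area = 35.00 mm². Checking containment: the cross-section at z = 12.6 is a subset of the cross-section at z = 10.08.

entirely on top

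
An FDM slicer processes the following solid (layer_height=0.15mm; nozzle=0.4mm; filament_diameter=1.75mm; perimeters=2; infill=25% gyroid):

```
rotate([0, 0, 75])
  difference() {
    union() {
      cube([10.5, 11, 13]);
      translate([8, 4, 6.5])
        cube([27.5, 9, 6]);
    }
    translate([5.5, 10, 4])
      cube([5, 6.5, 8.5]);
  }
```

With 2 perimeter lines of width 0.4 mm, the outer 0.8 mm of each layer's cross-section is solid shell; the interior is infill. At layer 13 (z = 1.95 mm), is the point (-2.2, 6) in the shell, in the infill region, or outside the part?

infill

At z = 1.95 mm: the 10.5×11 cube contributes its full rectangle; the cube at (8, 4) is absent (z outside [6.5, 12.5]); Merging all regions: only the 10.5×11 cube is present, so the union is just that shape — 1 connected region; the cube at (5.5, 10) is not intersected at this z (z outside [4, 12.5]); Taking the first minus the rest: none of the subtracted shapes is present at this height, so the result so far is unchanged — 1 connected region; (rotated 75° about Z; rotation is an isometry so areas/perimeters/island counts are preserved). Overall, the cross-section is a single solid region. Undo the 75° rotation: the query point maps to (5.226, 3.678) in the un-rotated model frame. The nearest boundary edge runs (0.00, 0.00)→(10.50, 0.00); distance from the point to it = 3.68 mm. The point is inside the cross-section and 3.68 mm from the nearest boundary — more than the 0.8 mm shell width (2 × 0.4), so it's in the infill interior.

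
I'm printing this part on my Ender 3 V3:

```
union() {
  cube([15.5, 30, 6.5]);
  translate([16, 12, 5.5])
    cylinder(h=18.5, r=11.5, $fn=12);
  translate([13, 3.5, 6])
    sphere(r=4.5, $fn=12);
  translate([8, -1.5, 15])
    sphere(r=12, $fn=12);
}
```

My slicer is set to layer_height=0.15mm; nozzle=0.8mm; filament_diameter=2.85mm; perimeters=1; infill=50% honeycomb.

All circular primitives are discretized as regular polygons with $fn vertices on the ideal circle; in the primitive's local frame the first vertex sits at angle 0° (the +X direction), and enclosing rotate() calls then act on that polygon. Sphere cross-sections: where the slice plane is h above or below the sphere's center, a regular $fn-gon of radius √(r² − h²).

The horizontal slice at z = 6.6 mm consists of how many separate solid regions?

1

At z = 6.6 mm: the cube does not reach this height (z outside [0, 6.5]); the r=11.5 cylinder at (16, 12) gives a regular 12-gon of circumradius 11.5 (constant along its height); the sphere at (13, 3.5): section is a regular 12-gon, circumradius = √(r²−h²) = √(4.5²−0.6²) = 4.460; the r=12 sphere at (8, -1.5) slices to a regular 12-gon of circumradius 8.570 (√(r²−h²) with h=8.4 from center); Combining (union): the regions partially overlap (shared area 90.74 mm²), so overlapping operands fuse into one piece — 1 connected region. The result has 1 disconnected region.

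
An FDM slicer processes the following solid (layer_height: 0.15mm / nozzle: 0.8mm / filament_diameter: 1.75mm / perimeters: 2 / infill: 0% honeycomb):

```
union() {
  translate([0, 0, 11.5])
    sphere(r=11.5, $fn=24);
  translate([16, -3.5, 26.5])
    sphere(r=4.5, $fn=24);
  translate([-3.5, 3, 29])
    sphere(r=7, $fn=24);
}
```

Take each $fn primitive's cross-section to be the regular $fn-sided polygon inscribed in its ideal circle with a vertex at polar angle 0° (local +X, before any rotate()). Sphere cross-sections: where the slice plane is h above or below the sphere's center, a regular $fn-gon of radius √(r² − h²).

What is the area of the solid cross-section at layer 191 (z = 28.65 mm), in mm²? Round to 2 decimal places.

200.34 mm²

At z = 28.65 mm: the sphere is not intersected at this z (|z−center|=17.150 > r=11.5); the sphere at (16, -3.5): section is a regular 24-gon, circumradius = √(r²−h²) = √(4.5²−2.15²) = 3.953 (area = (24/2)·3.953²·sin(360°/24) = 48.54 mm²); the r=7 sphere at (-3.5, 3) contributes a regular 24-gon of circumradius √(7²−0.35²) = 6.991 (area = (24/2)·6.991²·sin(360°/24) = 151.81 mm²); Combining (union): the 2 present regions are separate (no shared area or edge), so areas and boundary lengths simply add and each stays a separate island — area = 200.34 mm². Overall, the cross-section has 2 separate islands. Net area = 200.34 mm².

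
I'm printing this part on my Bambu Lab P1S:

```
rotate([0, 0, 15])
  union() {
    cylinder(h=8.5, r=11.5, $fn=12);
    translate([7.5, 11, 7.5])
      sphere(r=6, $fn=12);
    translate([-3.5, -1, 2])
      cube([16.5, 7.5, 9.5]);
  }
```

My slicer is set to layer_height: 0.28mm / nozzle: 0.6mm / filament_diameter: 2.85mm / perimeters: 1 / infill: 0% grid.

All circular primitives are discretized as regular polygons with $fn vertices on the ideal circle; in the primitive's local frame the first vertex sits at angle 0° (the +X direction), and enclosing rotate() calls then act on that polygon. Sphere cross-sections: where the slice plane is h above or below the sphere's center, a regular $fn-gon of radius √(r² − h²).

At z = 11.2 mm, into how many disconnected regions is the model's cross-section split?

1

At z = 11.2 mm: the cylinder is not intersected at this z (z outside [0, 8.5]); the r=6 sphere at (7.5, 11) slices to a regular 12-gon of circumradius 4.723 (√(r²−h²) with h=3.7 from center); the 16.5×7.5 cube at (-3.5, -1) contributes its full rectangle; Taking the union: the regions partially overlap (shared area 0.19 mm²), so overlapping operands fuse into one piece — 1 connected region; (rotated 15° about Z; rotation is an isometry so areas/perimeters/island counts are preserved). The result has 1 disconnected region.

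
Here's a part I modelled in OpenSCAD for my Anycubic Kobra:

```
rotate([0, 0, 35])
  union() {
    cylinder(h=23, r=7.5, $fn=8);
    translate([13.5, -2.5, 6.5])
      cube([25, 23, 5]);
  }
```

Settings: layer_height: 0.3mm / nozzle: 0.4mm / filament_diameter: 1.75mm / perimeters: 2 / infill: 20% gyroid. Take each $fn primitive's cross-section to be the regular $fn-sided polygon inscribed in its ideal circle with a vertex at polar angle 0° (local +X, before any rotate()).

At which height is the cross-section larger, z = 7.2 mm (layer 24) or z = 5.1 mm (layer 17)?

Layer 24 (z = 7.2): the r=7.5 cylinder contributes a regular 8-gon of circumradius 7.5 (area = (8/2)·7.500²·sin(360°/8) = 159.10 mm²); the cube at (13.5, -2.5) is present — its section is the full 25×23 rectangle (area 575.00 mm²); Combining (union): the 2 present regions are separate (no shared area or edge), so areas and boundary lengths simply add and each stays a separate island — area = 734.10 mm²; (whole slice rotated 35° about Z — lengths, areas and connectivity unchanged). So its area = 734.10 mm². Layer 17 (z = 5.1): the r=7.5 cylinder contributes a regular 8-gon of circumradius 7.5 (area = (8/2)·7.500²·sin(360°/8) = 159.10 mm²); the cube at (13.5, -2.5) does not reach this height (z outside [6.5, 11.5]); Merging all regions: only the r=7.5 cylinder is present, so the union is just that shape — area = 159.10 mm²; (rotated 35° about Z; rotation is an isometry so areas/perimeters/island counts are preserved). So its area = 159.10 mm². Layer 24 is larger (734.10 vs 159.10 mm²).

layer 24 (z = 7.2 mm)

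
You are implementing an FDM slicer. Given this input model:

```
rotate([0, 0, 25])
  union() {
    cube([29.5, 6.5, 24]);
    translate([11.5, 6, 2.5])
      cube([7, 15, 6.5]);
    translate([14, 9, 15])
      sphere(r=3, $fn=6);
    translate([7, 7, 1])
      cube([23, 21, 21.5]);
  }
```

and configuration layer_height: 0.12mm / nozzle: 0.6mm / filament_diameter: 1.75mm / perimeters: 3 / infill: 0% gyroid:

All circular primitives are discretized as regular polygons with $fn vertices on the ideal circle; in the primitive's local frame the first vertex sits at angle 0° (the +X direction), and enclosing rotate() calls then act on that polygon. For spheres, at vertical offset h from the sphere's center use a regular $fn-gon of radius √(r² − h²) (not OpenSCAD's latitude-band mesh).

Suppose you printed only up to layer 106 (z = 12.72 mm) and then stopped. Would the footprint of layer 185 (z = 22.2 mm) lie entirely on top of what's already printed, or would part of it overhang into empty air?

entirely on top

Compare the two slices. At z = 12.72: the cube is present — its section is the full 29.5×6.5 rectangle (area 191.75 mm²); the cube at (11.5, 6) does not reach this height (z outside [2.5, 9]); the r=3 sphere at (14, 9) contributes a regular 6-gon of circumradius √(3²−2.28²) = 1.950 (area = (6/2)·1.950²·sin(360°/6) = 9.88 mm²); the cube at (7, 7) (footprint 23×21) is included at this height (area 483.00 mm²); Combining (union): the regions partially overlap — summed areas 684.63 mm² minus the doubly-counted overlap 9.88 mm² gives 674.75 mm² — area = 674.75 mm²; (whole slice rotated 25° about Z — lengths, areas and connectivity unchanged). At z = 22.2: the cube (footprint 29.5×6.5) is included at this height (area 191.75 mm²); the cube at (11.5, 6) does not reach this height (z outside [2.5, 9]); the sphere at (14, 9) does not reach this height (|z−center|=7.200 > r=3); the 23×21 cube at (7, 7) contributes its full rectangle (area 483.00 mm²); Merging all regions: the 2 present regions are separate (no shared area or edge), so areas and boundary lengths simply add and each stays a separate island — area = 674.75 mm²; (rotated 25° about Z; rotation is an isometry so areas/perimeters/island counts are preserved). Checking containment: the cross-section at z = 22.2 is a subset of the cross-section at z = 12.72.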